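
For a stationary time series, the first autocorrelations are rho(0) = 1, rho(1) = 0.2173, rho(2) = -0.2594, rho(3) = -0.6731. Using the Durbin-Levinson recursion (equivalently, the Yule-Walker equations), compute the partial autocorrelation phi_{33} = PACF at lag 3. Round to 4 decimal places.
\phi_{33} = -0.6190

The PACF at lag k is phi_{kk}, the last component of the solution
to the Yule-Walker system G_k phi = r_k where
  (G_k)_{ij} = rho(|i - j|), (r_k)_i = rho(i), i,j = 1..k.
Equivalently, Durbin-Levinson gives phi_{kk} iteratively:
  phi_{11} = rho(1)
  phi_{kk} = [rho(k) - sum_{j=1..k-1} phi_{k-1,j} rho(k-j)]
            / [1 - sum_{j=1..k-1} phi_{k-1,j} rho(j)],
  phi_{k,j} = phi_{k-1,j} - phi_{kk} phi_{k-1,k-j},  j = 1..k-1.
Step k = 1:
  phi_11 = rho(1) = 0.2173.
Step k = 2:
  phi_22 = [rho(2) - phi_11 rho(1)] / [1 - phi_11 rho(1)] = [-0.2594 - (0.2173)(0.2173)] / [1 - (0.2173)(0.2173)]
         = -0.30661929 / 0.95278071 = -0.321815.
  Update: phi_21 = phi_11 - phi_22 phi_11 = 0.2173 - (-0.321815)(0.2173) = 0.28723.
Step k = 3:
  phi_33 = [rho(3) - phi_21 rho(2) - phi_22 rho(1)] / [1 - phi_21 rho(1) - phi_22 rho(2)]
    numerator   = -0.6731 - (0.28723)(-0.2594) - (-0.321815)(0.2173) = -0.52866199
    denominator = 1 - (0.28723)(0.2173) - (-0.321815)(-0.2594) = 0.85410597
  phi_33 = -0.52866199 / 0.85410597 = -0.619.
Therefore phi_{33} = -0.6190.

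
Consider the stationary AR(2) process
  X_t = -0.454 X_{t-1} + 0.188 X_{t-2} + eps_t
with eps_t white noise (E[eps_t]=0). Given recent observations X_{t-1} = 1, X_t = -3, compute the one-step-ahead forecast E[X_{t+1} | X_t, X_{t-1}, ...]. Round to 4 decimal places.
E[X_{t+1} \mid \mathcal F_t] = 1.5500

For an AR(p) model X_t = c + sum_i phi_i X_{t-i} + eps_t, the
one-step-ahead conditional mean is
  E[X_{t+1} | X_t, ...] = c + sum_i phi_i X_{t+1-i}.
Substitute known values:
  E[X_{t+1} | ...] = (-0.454) * (-3) + (0.188) * (1)
                   = 1.5500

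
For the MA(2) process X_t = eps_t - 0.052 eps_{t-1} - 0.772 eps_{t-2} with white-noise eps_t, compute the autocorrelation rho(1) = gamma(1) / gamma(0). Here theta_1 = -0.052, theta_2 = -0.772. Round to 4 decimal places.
\rho(1) = -0.0074

For an MA(q) process with theta_0 = 1, the autocovariance is
  gamma(k) = sigma^2 * sum_{i=0..q-k} theta_i * theta_{i+k},
and rho(k) = gamma(k) / gamma(0). Sigma^2 cancels.
  numerator   = (1)*(-0.052) + (-0.052)*(-0.772) = -0.011856.
  denominator = (1)^2 + (-0.052)^2 + (-0.772)^2 = 1.598688.
  rho(1) = -0.011856 / 1.598688 = -0.0074.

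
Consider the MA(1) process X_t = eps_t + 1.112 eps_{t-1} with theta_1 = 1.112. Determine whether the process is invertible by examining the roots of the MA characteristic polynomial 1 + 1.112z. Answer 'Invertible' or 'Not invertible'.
\text{Not invertible}

The MA(q) characteristic polynomial is P(z) = 1 + 1.112z.
Invertibility requires all roots to lie outside the unit circle, i.e. |z| > 1 for every root.
This is linear in z: 1 + (1.112) z = 0  =>  z = -1/(1.112) = -0.899281,  |z| = 0.899281.
Moduli of all roots: 0.8993.
All moduli strictly greater than 1? No.
Verdict: Not invertible.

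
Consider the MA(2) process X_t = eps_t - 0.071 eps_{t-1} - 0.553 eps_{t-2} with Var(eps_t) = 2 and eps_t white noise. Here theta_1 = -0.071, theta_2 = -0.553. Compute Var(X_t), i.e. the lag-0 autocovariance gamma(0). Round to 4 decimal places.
\gamma(0) = 2.6217

For an MA(q) process X_t = eps_t + sum_i theta_i eps_{t-i} with
Var(eps_t) = sigma^2, the variance is
  gamma(0) = sigma^2 * (1 + sum_i theta_i^2).
  sum_i theta_i^2 = (-0.071)^2 + (-0.553)^2 = 0.005041 + 0.305809 = 0.31085.
  gamma(0) = 2 * (1 + 0.31085) = 2 * 1.31085 = 2.6217.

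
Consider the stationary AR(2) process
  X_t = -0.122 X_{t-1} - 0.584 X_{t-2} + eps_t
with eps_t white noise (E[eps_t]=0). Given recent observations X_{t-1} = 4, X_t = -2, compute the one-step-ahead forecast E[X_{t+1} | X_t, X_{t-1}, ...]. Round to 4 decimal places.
E[X_{t+1} \mid \mathcal F_t] = -2.0920

For an AR(p) model X_t = c + sum_i phi_i X_{t-i} + eps_t, the
one-step-ahead conditional mean is
  E[X_{t+1} | X_t, ...] = c + sum_i phi_i X_{t+1-i}.
Substitute known values:
  E[X_{t+1} | ...] = (-0.122) * (-2) + (-0.584) * (4)
                   = -2.0920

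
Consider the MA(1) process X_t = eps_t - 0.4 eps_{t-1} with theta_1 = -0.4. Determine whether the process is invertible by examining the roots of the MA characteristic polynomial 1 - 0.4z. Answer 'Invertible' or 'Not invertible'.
\text{Invertible}

The MA(q) characteristic polynomial is P(z) = 1 - 0.4z.
Invertibility requires all roots to lie outside the unit circle, i.e. |z| > 1 for every root.
This is linear in z: 1 + (-0.4) z = 0  =>  z = -1/(-0.4) = 2.5,  |z| = 2.5.
Moduli of all roots: 2.5000.
All moduli strictly greater than 1? Yes.
Verdict: Invertible.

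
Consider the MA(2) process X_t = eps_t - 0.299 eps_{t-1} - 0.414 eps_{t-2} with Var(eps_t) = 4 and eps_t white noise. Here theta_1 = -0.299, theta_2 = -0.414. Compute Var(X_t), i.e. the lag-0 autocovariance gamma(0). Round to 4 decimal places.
\gamma(0) = 5.0432

For an MA(q) process X_t = eps_t + sum_i theta_i eps_{t-i} with
Var(eps_t) = sigma^2, the variance is
  gamma(0) = sigma^2 * (1 + sum_i theta_i^2).
  sum_i theta_i^2 = (-0.299)^2 + (-0.414)^2 = 0.089401 + 0.171396 = 0.260797.
  gamma(0) = 4 * (1 + 0.260797) = 4 * 1.260797 = 5.043188, which rounds to 5.0432.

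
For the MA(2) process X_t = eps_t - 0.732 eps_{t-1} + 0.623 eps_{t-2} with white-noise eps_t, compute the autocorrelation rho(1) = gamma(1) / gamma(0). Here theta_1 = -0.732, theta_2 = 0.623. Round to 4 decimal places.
\rho(1) = -0.6175

For an MA(q) process with theta_0 = 1, the autocovariance is
  gamma(k) = sigma^2 * sum_{i=0..q-k} theta_i * theta_{i+k},
and rho(k) = gamma(k) / gamma(0). Sigma^2 cancels.
  numerator   = (1)*(-0.732) + (-0.732)*(0.623) = -1.188036.
  denominator = (1)^2 + (-0.732)^2 + (0.623)^2 = 1.923953.
  rho(1) = -1.188036 / 1.923953 = -0.6175.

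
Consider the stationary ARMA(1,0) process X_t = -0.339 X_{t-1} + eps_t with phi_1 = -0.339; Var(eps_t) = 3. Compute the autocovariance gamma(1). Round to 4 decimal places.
\gamma(1) = -1.1490

Multiply the model equation by X_{t-k} and take expectations. With theta_0 = psi_0 = 1 and psi_j the MA(infinity) weights, this gives
  gamma(k) - sum_i phi_i gamma(k-i) = c_k,
  c_k = sigma^2 * sum_{j=k..q} theta_j psi_{j-k}   (c_k = 0 for k > q),
using gamma(-m) = gamma(m).
Pure AR (q = 0): c_0 = sigma^2 = 3, c_k = 0 for k >= 1.
Equations for k = 0 and k = 1 (AR order 1):
  gamma(0) = phi_1 gamma(1) + c_0
  gamma(1) = phi_1 gamma(0) + c_1
Substituting the second into the first: gamma(0) (1 - phi_1^2) = c_0 + phi_1 c_1, so
  gamma(0) = c_0 / (1 - phi_1^2) = 3 / (1 - (-0.339)^2) = 3 / 0.885079 = 3.389528.
  gamma(1) = phi_1 gamma(0) = (-0.339)(3.389528) = -1.14905.
Therefore gamma(1) = -1.1490 (to 4 decimal places).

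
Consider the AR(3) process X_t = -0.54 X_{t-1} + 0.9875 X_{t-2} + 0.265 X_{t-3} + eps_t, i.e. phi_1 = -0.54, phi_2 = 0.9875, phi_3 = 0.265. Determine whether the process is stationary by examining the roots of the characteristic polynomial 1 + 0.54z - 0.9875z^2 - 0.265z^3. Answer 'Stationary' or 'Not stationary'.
\text{Not stationary}

The AR(p) characteristic polynomial is P(z) = 1 + 0.54z - 0.9875z^2 - 0.265z^3.
Stationarity requires all roots to lie outside the unit circle, i.e. |z| > 1 for every root.
Degree 3: look for a simple real root z0 first, then factor out (1 - z/z0) and solve the remaining quadratic.
Testing z0 = -4: P(-4) = 1 + (0.54)(-4) + (-0.9875)(-4)^2 + (-0.265)(-4)^3
  = 1 + (-2.16) + (-15.8) + (16.96) = 0.  So z_0 = -4 is a root, |z_0| = 4.
Divide out the factor (1 + 0.25 z) = (1 - z/z0) (since 1/z0 = -0.25):
  P(z) = (1 + 0.25 z)(1 + (0.29) z + (-1.06) z^2)
  [check: z-coef 0.29 - (-0.25) = 0.54; z^2-coef -1.06 - (-0.25)(0.29) = -0.9875; z^3-coef -(-0.25)(-1.06) = -0.265.]
Remaining roots from the quadratic factor 1 + (0.29) z + (-1.06) z^2:
  Set 1 + (0.29) z + (-1.06) z^2 = 0, i.e. a z^2 + b z + c = 0 with a = -1.06, b = 0.29, c = 1.
  Discriminant D = b^2 - 4ac = (0.29)^2 - 4*(-1.06)*1 = 0.0841 - (-4.24) = 4.3241.
  D >= 0, so the roots are real: z = (-b +/- sqrt(D)) / (2a) = (-0.29 +/- 2.079447) / (-2.12).
    z_1 = (-0.29 + 2.079447) / (-2.12) = -0.8441,   |z_1| = 0.8441.
    z_2 = (-0.29 - 2.079447) / (-2.12) = 1.1177,   |z_2| = 1.1177.
Moduli of all roots: 4.0000, 0.8441, 1.1177.
All moduli strictly greater than 1? No.
Verdict: Not stationary.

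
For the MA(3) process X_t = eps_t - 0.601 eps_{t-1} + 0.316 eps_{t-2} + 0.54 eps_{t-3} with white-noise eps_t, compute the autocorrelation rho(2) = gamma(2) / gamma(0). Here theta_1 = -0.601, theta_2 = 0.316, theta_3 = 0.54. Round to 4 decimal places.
\rho(2) = -0.0049

For an MA(q) process with theta_0 = 1, the autocovariance is
  gamma(k) = sigma^2 * sum_{i=0..q-k} theta_i * theta_{i+k},
and rho(k) = gamma(k) / gamma(0). Sigma^2 cancels.
  numerator   = (1)*(0.316) + (-0.601)*(0.54) = -0.00854.
  denominator = (1)^2 + (-0.601)^2 + (0.316)^2 + (0.54)^2 = 1.752657.
  rho(2) = -0.00854 / 1.752657 = -0.0049.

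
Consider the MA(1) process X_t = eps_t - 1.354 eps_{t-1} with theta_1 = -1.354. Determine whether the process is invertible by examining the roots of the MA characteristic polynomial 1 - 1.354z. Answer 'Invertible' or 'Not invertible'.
\text{Not invertible}

The MA(q) characteristic polynomial is P(z) = 1 - 1.354z.
Invertibility requires all roots to lie outside the unit circle, i.e. |z| > 1 for every root.
This is linear in z: 1 + (-1.354) z = 0  =>  z = -1/(-1.354) = 0.738552,  |z| = 0.738552.
Moduli of all roots: 0.7386.
All moduli strictly greater than 1? No.
Verdict: Not invertible.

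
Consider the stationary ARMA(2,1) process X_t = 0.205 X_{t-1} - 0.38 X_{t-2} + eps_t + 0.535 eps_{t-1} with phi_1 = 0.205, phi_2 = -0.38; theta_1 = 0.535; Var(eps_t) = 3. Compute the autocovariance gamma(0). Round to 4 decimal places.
\gamma(0) = 5.1816

Multiply the model equation by X_{t-k} and take expectations. With theta_0 = psi_0 = 1 and psi_j the MA(infinity) weights, this gives
  gamma(k) - sum_i phi_i gamma(k-i) = c_k,
  c_k = sigma^2 * sum_{j=k..q} theta_j psi_{j-k}   (c_k = 0 for k > q),
using gamma(-m) = gamma(m).
psi-weights needed (psi_j = theta_j + sum_i phi_i psi_{j-i}):
  psi_1 = theta_1 + phi_1 = 0.535 + (0.205) = 0.74
Right-hand sides:
  c_0 = sigma^2 (1 + theta_1 psi_1) = 3 * (1 + (0.535)(0.74)) = 3 * 1.3959 = 4.1877
  c_1 = sigma^2 theta_1 = 3 * (0.535) = 1.605
  c_2 = 0
Equations for k = 0, 1, 2 (AR order 2, c_2 = 0):
  (E0) gamma(0) = phi_1 gamma(1) + phi_2 gamma(2) + c_0
  (E1) gamma(1) = phi_1 gamma(0) + phi_2 gamma(1) + c_1
  (E2) gamma(2) = phi_1 gamma(1) + phi_2 gamma(0)
From (E1): gamma(1) = A gamma(0) + B with
  A = phi_1 / (1 - phi_2) = 0.205 / 1.38 = 0.148551,   B = c_1 / (1 - phi_2) = 1.605 / 1.38 = 1.163043.
Insert (E2) into (E0): gamma(0) (1 - phi_2^2) = phi_1 (1 + phi_2) gamma(1) + c_0.
  phi_1 (1 + phi_2) = (0.205)(0.62) = 0.1271,   1 - phi_2^2 = 0.8556.
Replace gamma(1) by A gamma(0) + B and collect gamma(0):
  gamma(0) [0.8556 - (0.1271)(0.148551)] = (0.1271)(1.163043) + 4.1877
  gamma(0) * 0.836719 = 4.335523
  gamma(0) = 4.335523 / 0.836719 = 5.181574.
Therefore gamma(0) = 5.1816 (to 4 decimal places).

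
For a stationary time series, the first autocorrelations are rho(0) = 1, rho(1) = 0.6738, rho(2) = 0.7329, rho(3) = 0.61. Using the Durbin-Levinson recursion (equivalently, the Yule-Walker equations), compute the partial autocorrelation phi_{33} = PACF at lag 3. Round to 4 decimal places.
\phi_{33} = 0.0601

The PACF at lag k is phi_{kk}, the last component of the solution
to the Yule-Walker system G_k phi = r_k where
  (G_k)_{ij} = rho(|i - j|), (r_k)_i = rho(i), i,j = 1..k.
Equivalently, Durbin-Levinson gives phi_{kk} iteratively:
  phi_{11} = rho(1)
  phi_{kk} = [rho(k) - sum_{j=1..k-1} phi_{k-1,j} rho(k-j)]
            / [1 - sum_{j=1..k-1} phi_{k-1,j} rho(j)],
  phi_{k,j} = phi_{k-1,j} - phi_{kk} phi_{k-1,k-j},  j = 1..k-1.
Step k = 1:
  phi_11 = rho(1) = 0.6738.
Step k = 2:
  phi_22 = [rho(2) - phi_11 rho(1)] / [1 - phi_11 rho(1)] = [0.7329 - (0.6738)(0.6738)] / [1 - (0.6738)(0.6738)]
         = 0.27889356 / 0.54599356 = 0.5108.
  Update: phi_21 = phi_11 - phi_22 phi_11 = 0.6738 - (0.5108)(0.6738) = 0.329623.
Step k = 3:
  phi_33 = [rho(3) - phi_21 rho(2) - phi_22 rho(1)] / [1 - phi_21 rho(1) - phi_22 rho(2)]
    numerator   = 0.61 - (0.329623)(0.7329) - (0.5108)(0.6738) = 0.02424228
    denominator = 1 - (0.329623)(0.6738) - (0.5108)(0.7329) = 0.4035347
  phi_33 = 0.02424228 / 0.4035347 = 0.0601.
Therefore phi_{33} = 0.0601.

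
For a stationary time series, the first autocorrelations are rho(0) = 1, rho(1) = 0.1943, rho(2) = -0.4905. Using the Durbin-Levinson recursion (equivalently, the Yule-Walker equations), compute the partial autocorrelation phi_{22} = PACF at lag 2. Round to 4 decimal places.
\phi_{22} = -0.5490

The PACF at lag k is phi_{kk}, the last component of the solution
to the Yule-Walker system G_k phi = r_k where
  (G_k)_{ij} = rho(|i - j|), (r_k)_i = rho(i), i,j = 1..k.
Equivalently, Durbin-Levinson gives phi_{kk} iteratively:
  phi_{11} = rho(1)
  phi_{kk} = [rho(k) - sum_{j=1..k-1} phi_{k-1,j} rho(k-j)]
            / [1 - sum_{j=1..k-1} phi_{k-1,j} rho(j)],
  phi_{k,j} = phi_{k-1,j} - phi_{kk} phi_{k-1,k-j},  j = 1..k-1.
Step k = 1:
  phi_11 = rho(1) = 0.1943.
Step k = 2:
  phi_22 = [rho(2) - phi_11 rho(1)] / [1 - phi_11 rho(1)] = [-0.4905 - (0.1943)(0.1943)] / [1 - (0.1943)(0.1943)]
         = -0.52825249 / 0.96224751 = -0.549.
Therefore phi_{22} = -0.5490.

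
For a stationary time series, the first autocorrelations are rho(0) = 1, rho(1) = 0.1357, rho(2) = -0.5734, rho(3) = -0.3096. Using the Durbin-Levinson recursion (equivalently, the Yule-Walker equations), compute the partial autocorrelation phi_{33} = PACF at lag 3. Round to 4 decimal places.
\phi_{33} = -0.1650

The PACF at lag k is phi_{kk}, the last component of the solution
to the Yule-Walker system G_k phi = r_k where
  (G_k)_{ij} = rho(|i - j|), (r_k)_i = rho(i), i,j = 1..k.
Equivalently, Durbin-Levinson gives phi_{kk} iteratively:
  phi_{11} = rho(1)
  phi_{kk} = [rho(k) - sum_{j=1..k-1} phi_{k-1,j} rho(k-j)]
            / [1 - sum_{j=1..k-1} phi_{k-1,j} rho(j)],
  phi_{k,j} = phi_{k-1,j} - phi_{kk} phi_{k-1,k-j},  j = 1..k-1.
Step k = 1:
  phi_11 = rho(1) = 0.1357.
Step k = 2:
  phi_22 = [rho(2) - phi_11 rho(1)] / [1 - phi_11 rho(1)] = [-0.5734 - (0.1357)(0.1357)] / [1 - (0.1357)(0.1357)]
         = -0.59181449 / 0.98158551 = -0.602917.
  Update: phi_21 = phi_11 - phi_22 phi_11 = 0.1357 - (-0.602917)(0.1357) = 0.217516.
Step k = 3:
  phi_33 = [rho(3) - phi_21 rho(2) - phi_22 rho(1)] / [1 - phi_21 rho(1) - phi_22 rho(2)]
    numerator   = -0.3096 - (0.217516)(-0.5734) - (-0.602917)(0.1357) = -0.1030606
    denominator = 1 - (0.217516)(0.1357) - (-0.602917)(-0.5734) = 0.62477055
  phi_33 = -0.1030606 / 0.62477055 = -0.165.
Therefore phi_{33} = -0.1650.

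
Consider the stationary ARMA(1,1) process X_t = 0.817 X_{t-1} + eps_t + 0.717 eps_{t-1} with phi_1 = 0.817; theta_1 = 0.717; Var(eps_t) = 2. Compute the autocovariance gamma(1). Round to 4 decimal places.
\gamma(1) = 14.6317

Multiply the model equation by X_{t-k} and take expectations. With theta_0 = psi_0 = 1 and psi_j the MA(infinity) weights, this gives
  gamma(k) - sum_i phi_i gamma(k-i) = c_k,
  c_k = sigma^2 * sum_{j=k..q} theta_j psi_{j-k}   (c_k = 0 for k > q),
using gamma(-m) = gamma(m).
psi-weights needed (psi_j = theta_j + sum_i phi_i psi_{j-i}):
  psi_1 = theta_1 + phi_1 = 0.717 + (0.817) = 1.534
Right-hand sides:
  c_0 = sigma^2 (1 + theta_1 psi_1) = 2 * (1 + (0.717)(1.534)) = 2 * 2.099878 = 4.199756
  c_1 = sigma^2 theta_1 = 2 * (0.717) = 1.434
  c_2 = 0
Equations for k = 0 and k = 1 (AR order 1):
  gamma(0) = phi_1 gamma(1) + c_0
  gamma(1) = phi_1 gamma(0) + c_1
Substituting the second into the first: gamma(0) (1 - phi_1^2) = c_0 + phi_1 c_1, so
  gamma(0) = (c_0 + phi_1 c_1) / (1 - phi_1^2) = (4.199756 + (0.817)(1.434)) / (1 - (0.817)^2) = 5.371334 / 0.332511 = 16.153854.
  gamma(1) = phi_1 gamma(0) + c_1 = (0.817)(16.153854) + (1.434) = 14.631698.
Therefore gamma(1) = 14.6317 (to 4 decimal places).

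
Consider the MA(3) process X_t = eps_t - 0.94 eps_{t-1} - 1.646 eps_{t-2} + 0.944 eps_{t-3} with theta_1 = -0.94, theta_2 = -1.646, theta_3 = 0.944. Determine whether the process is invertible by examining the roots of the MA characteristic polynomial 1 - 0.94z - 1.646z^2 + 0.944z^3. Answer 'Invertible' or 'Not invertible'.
\text{Not invertible}

The MA(q) characteristic polynomial is P(z) = 1 - 0.94z - 1.646z^2 + 0.944z^3.
Invertibility requires all roots to lie outside the unit circle, i.e. |z| > 1 for every root.
Degree 3: look for a simple real root z0 first, then factor out (1 - z/z0) and solve the remaining quadratic.
Testing z0 = 0.625: P(0.625) = 1 + (-0.94)(0.625) + (-1.646)(0.625)^2 + (0.944)(0.625)^3
  = 1 + (-0.5875) + (-0.642969) + (0.230469) = 0.  So z_0 = 0.625 is a root, |z_0| = 0.625.
Divide out the factor (1 - 1.6 z) = (1 - z/z0) (since 1/z0 = 1.6):
  P(z) = (1 - 1.6 z)(1 + (0.66) z + (-0.59) z^2)
  [check: z-coef 0.66 - (1.6) = -0.94; z^2-coef -0.59 - (1.6)(0.66) = -1.646; z^3-coef -(1.6)(-0.59) = 0.944.]
Remaining roots from the quadratic factor 1 + (0.66) z + (-0.59) z^2:
  Set 1 + (0.66) z + (-0.59) z^2 = 0, i.e. a z^2 + b z + c = 0 with a = -0.59, b = 0.66, c = 1.
  Discriminant D = b^2 - 4ac = (0.66)^2 - 4*(-0.59)*1 = 0.4356 - (-2.36) = 2.7956.
  D >= 0, so the roots are real: z = (-b +/- sqrt(D)) / (2a) = (-0.66 +/- 1.672005) / (-1.18).
    z_1 = (-0.66 + 1.672005) / (-1.18) = -0.8576,   |z_1| = 0.8576.
    z_2 = (-0.66 - 1.672005) / (-1.18) = 1.9763,   |z_2| = 1.9763.
Moduli of all roots: 0.6250, 0.8576, 1.9763.
All moduli strictly greater than 1? No.
Verdict: Not invertible.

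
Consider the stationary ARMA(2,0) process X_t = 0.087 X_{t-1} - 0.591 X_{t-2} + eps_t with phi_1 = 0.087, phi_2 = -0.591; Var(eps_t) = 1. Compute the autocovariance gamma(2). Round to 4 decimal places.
\gamma(2) = -0.9036

Multiply the model equation by X_{t-k} and take expectations. With theta_0 = psi_0 = 1 and psi_j the MA(infinity) weights, this gives
  gamma(k) - sum_i phi_i gamma(k-i) = c_k,
  c_k = sigma^2 * sum_{j=k..q} theta_j psi_{j-k}   (c_k = 0 for k > q),
using gamma(-m) = gamma(m).
Pure AR (q = 0): c_0 = sigma^2 = 1, c_k = 0 for k >= 1.
Equations for k = 0, 1, 2 (AR order 2, c_2 = 0):
  (E0) gamma(0) = phi_1 gamma(1) + phi_2 gamma(2) + c_0
  (E1) gamma(1) = phi_1 gamma(0) + phi_2 gamma(1) + c_1
  (E2) gamma(2) = phi_1 gamma(1) + phi_2 gamma(0)
From (E1): gamma(1) = A gamma(0) + B with
  A = phi_1 / (1 - phi_2) = 0.087 / 1.591 = 0.054683,   B = c_1 / (1 - phi_2) = 0 / 1.591 = 0.
Insert (E2) into (E0): gamma(0) (1 - phi_2^2) = phi_1 (1 + phi_2) gamma(1) + c_0.
  phi_1 (1 + phi_2) = (0.087)(0.409) = 0.035583,   1 - phi_2^2 = 0.650719.
Replace gamma(1) by A gamma(0) + B and collect gamma(0):
  gamma(0) [0.650719 - (0.035583)(0.054683)] = c_0 = 1
  gamma(0) * 0.648773 = 1
  gamma(0) = 1 / 0.648773 = 1.541371.
  gamma(1) = A gamma(0) = (0.054683)(1.541371) = 0.084286.
  gamma(2) = phi_1 gamma(1) + phi_2 gamma(0) = (0.087)(0.084286) + (-0.591)(1.541371) = -0.903617.
Therefore gamma(2) = -0.9036 (to 4 decimal places).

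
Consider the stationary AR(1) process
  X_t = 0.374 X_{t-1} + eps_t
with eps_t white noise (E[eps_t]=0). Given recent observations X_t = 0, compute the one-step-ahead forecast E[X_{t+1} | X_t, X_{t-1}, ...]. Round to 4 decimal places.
E[X_{t+1} \mid \mathcal F_t] = 0.0000

For an AR(p) model X_t = c + sum_i phi_i X_{t-i} + eps_t, the
one-step-ahead conditional mean is
  E[X_{t+1} | X_t, ...] = c + sum_i phi_i X_{t+1-i}.
Substitute known values:
  E[X_{t+1} | ...] = (0.374) * (0)
                   = 0.0000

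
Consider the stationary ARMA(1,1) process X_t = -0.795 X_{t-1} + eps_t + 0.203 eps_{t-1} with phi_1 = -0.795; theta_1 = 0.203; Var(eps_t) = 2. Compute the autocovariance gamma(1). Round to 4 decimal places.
\gamma(1) = -2.6983

Multiply the model equation by X_{t-k} and take expectations. With theta_0 = psi_0 = 1 and psi_j the MA(infinity) weights, this gives
  gamma(k) - sum_i phi_i gamma(k-i) = c_k,
  c_k = sigma^2 * sum_{j=k..q} theta_j psi_{j-k}   (c_k = 0 for k > q),
using gamma(-m) = gamma(m).
psi-weights needed (psi_j = theta_j + sum_i phi_i psi_{j-i}):
  psi_1 = theta_1 + phi_1 = 0.203 + (-0.795) = -0.592
Right-hand sides:
  c_0 = sigma^2 (1 + theta_1 psi_1) = 2 * (1 + (0.203)(-0.592)) = 2 * 0.879824 = 1.759648
  c_1 = sigma^2 theta_1 = 2 * (0.203) = 0.406
  c_2 = 0
Equations for k = 0 and k = 1 (AR order 1):
  gamma(0) = phi_1 gamma(1) + c_0
  gamma(1) = phi_1 gamma(0) + c_1
Substituting the second into the first: gamma(0) (1 - phi_1^2) = c_0 + phi_1 c_1, so
  gamma(0) = (c_0 + phi_1 c_1) / (1 - phi_1^2) = (1.759648 + (-0.795)(0.406)) / (1 - (-0.795)^2) = 1.436878 / 0.367975 = 3.904825.
  gamma(1) = phi_1 gamma(0) + c_1 = (-0.795)(3.904825) + (0.406) = -2.698336.
Therefore gamma(1) = -2.6983 (to 4 decimal places).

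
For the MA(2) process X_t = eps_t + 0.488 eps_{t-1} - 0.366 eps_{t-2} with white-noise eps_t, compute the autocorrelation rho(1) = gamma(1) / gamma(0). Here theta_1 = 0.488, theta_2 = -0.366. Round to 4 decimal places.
\rho(1) = 0.2255

For an MA(q) process with theta_0 = 1, the autocovariance is
  gamma(k) = sigma^2 * sum_{i=0..q-k} theta_i * theta_{i+k},
and rho(k) = gamma(k) / gamma(0). Sigma^2 cancels.
  numerator   = (1)*(0.488) + (0.488)*(-0.366) = 0.309392.
  denominator = (1)^2 + (0.488)^2 + (-0.366)^2 = 1.3721.
  rho(1) = 0.309392 / 1.3721 = 0.2255.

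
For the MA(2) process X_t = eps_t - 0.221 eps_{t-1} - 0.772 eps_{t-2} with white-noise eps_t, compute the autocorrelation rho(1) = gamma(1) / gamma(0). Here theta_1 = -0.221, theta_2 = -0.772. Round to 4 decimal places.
\rho(1) = -0.0306

For an MA(q) process with theta_0 = 1, the autocovariance is
  gamma(k) = sigma^2 * sum_{i=0..q-k} theta_i * theta_{i+k},
and rho(k) = gamma(k) / gamma(0). Sigma^2 cancels.
  numerator   = (1)*(-0.221) + (-0.221)*(-0.772) = -0.050388.
  denominator = (1)^2 + (-0.221)^2 + (-0.772)^2 = 1.644825.
  rho(1) = -0.050388 / 1.644825 = -0.0306.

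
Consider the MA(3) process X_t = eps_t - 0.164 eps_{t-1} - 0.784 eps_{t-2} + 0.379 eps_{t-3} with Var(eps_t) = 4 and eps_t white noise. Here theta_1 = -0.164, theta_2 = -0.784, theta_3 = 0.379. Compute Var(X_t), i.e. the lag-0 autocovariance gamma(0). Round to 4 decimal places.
\gamma(0) = 7.1408

For an MA(q) process X_t = eps_t + sum_i theta_i eps_{t-i} with
Var(eps_t) = sigma^2, the variance is
  gamma(0) = sigma^2 * (1 + sum_i theta_i^2).
  sum_i theta_i^2 = (-0.164)^2 + (-0.784)^2 + (0.379)^2 = 0.026896 + 0.614656 + 0.143641 = 0.785193.
  gamma(0) = 4 * (1 + 0.785193) = 4 * 1.785193 = 7.140772, which rounds to 7.1408.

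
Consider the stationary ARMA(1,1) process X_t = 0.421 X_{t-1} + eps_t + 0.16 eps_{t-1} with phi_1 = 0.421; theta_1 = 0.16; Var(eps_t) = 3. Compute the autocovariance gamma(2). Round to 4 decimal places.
\gamma(2) = 0.9520

Multiply the model equation by X_{t-k} and take expectations. With theta_0 = psi_0 = 1 and psi_j the MA(infinity) weights, this gives
  gamma(k) - sum_i phi_i gamma(k-i) = c_k,
  c_k = sigma^2 * sum_{j=k..q} theta_j psi_{j-k}   (c_k = 0 for k > q),
using gamma(-m) = gamma(m).
psi-weights needed (psi_j = theta_j + sum_i phi_i psi_{j-i}):
  psi_1 = theta_1 + phi_1 = 0.16 + (0.421) = 0.581
Right-hand sides:
  c_0 = sigma^2 (1 + theta_1 psi_1) = 3 * (1 + (0.16)(0.581)) = 3 * 1.09296 = 3.27888
  c_1 = sigma^2 theta_1 = 3 * (0.16) = 0.48
  c_2 = 0
Equations for k = 0 and k = 1 (AR order 1):
  gamma(0) = phi_1 gamma(1) + c_0
  gamma(1) = phi_1 gamma(0) + c_1
Substituting the second into the first: gamma(0) (1 - phi_1^2) = c_0 + phi_1 c_1, so
  gamma(0) = (c_0 + phi_1 c_1) / (1 - phi_1^2) = (3.27888 + (0.421)(0.48)) / (1 - (0.421)^2) = 3.48096 / 0.822759 = 4.230838.
  gamma(1) = phi_1 gamma(0) + c_1 = (0.421)(4.230838) + (0.48) = 2.261183.
For k = 2 (> q): gamma(2) = phi_1 gamma(1) = (0.421)(2.261183) = 0.951958.
Therefore gamma(2) = 0.9520 (to 4 decimal places).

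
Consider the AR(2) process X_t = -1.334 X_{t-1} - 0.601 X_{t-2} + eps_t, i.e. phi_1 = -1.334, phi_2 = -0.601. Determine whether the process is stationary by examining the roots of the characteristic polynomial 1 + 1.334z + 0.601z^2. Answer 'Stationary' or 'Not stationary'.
\text{Stationary}

The AR(p) characteristic polynomial is P(z) = 1 + 1.334z + 0.601z^2.
Stationarity requires all roots to lie outside the unit circle, i.e. |z| > 1 for every root.
Set 1 + (1.334) z + (0.601) z^2 = 0, i.e. a z^2 + b z + c = 0 with a = 0.601, b = 1.334, c = 1.
Discriminant D = b^2 - 4ac = (1.334)^2 - 4*(0.601)*1 = 1.779556 - (2.404) = -0.624444.
D < 0, so the roots are the complex-conjugate pair z = (-b +/- i sqrt(-D)) / (2a) = -1.1098 +/- 0.6574i.
For a conjugate pair |z|^2 = z * conj(z) = (product of roots) = c/a = 1/(0.601) = 1.663894, so |z| = sqrt(1.663894) = 1.2899 for both roots.
Moduli of all roots: 1.2899, 1.2899.
All moduli strictly greater than 1? Yes.
Verdict: Stationary.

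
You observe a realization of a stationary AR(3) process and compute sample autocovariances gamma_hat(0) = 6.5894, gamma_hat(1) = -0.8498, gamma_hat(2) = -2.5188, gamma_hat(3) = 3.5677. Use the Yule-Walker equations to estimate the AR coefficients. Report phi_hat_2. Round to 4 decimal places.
\hat\phi_{2} = -0.3130

The Yule-Walker equations for an AR(p) process read, in matrix form,
  Gamma_p phi = r_p,   with   (Gamma_p)_{ij} = gamma(|i - j|),
                       (r_p)_i = gamma(i),   i,j = 1..p.
Substitute the sample gammas (Toeplitz matrix and right-hand side of size 3):
  Gamma_p = [[6.5894, -0.8498, -2.5188], [-0.8498, 6.5894, -0.8498], [-2.5188, -0.8498, 6.5894]]
  r_p     = [-0.8498, -2.5188, 3.5677]
Written out (R1..R3):
  (R1) 6.5894 phi_1 - 0.8498 phi_2 - 2.5188 phi_3 = -0.8498
  (R2) -0.8498 phi_1 + 6.5894 phi_2 - 0.8498 phi_3 = -2.5188
  (R3) -2.5188 phi_1 - 0.8498 phi_2 + 6.5894 phi_3 = 3.5677
Gaussian elimination:
  R2 <- R2 - (-0.8498/6.5894) R1 = R2 - (-0.128965) R1:  6.479806 phi_2 - 1.174636 phi_3 = -2.628394
  R3 <- R3 - (-2.5188/6.5894) R1 = R3 - (-0.38225) R1:  -1.174636 phi_2 + 5.626588 phi_3 = 3.242864
  R3 <- R3 - (-1.174636/6.479806) R2 = R3 - (-0.181276) R2:  5.413654 phi_3 = 2.766398
Back-substitution:
  phi_hat_3 = 2.766398 / 5.413654 = 0.511004
  phi_hat_2 = (-2.628394 - (-1.174636)(0.511004)) / 6.479806 = -0.312996
  phi_hat_1 = (-0.8498 - (-0.8498)(-0.312996) - (-2.5188)(0.511004)) / 6.5894 = 0.026001
So phi_hat = [0.0260, -0.3130, 0.5110].
Therefore phi_hat_2 = -0.3130.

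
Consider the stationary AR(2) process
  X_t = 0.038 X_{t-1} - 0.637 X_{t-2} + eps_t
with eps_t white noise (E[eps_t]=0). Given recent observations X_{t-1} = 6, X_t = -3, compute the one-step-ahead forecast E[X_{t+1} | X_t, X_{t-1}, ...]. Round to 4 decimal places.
E[X_{t+1} \mid \mathcal F_t] = -3.9360

For an AR(p) model X_t = c + sum_i phi_i X_{t-i} + eps_t, the
one-step-ahead conditional mean is
  E[X_{t+1} | X_t, ...] = c + sum_i phi_i X_{t+1-i}.
Substitute known values:
  E[X_{t+1} | ...] = (0.038) * (-3) + (-0.637) * (6)
                   = -3.9360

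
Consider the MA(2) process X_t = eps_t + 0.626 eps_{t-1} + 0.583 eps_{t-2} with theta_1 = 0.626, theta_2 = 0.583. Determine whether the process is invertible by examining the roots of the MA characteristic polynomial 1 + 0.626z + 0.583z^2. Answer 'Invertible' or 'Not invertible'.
\text{Invertible}

The MA(q) characteristic polynomial is P(z) = 1 + 0.626z + 0.583z^2.
Invertibility requires all roots to lie outside the unit circle, i.e. |z| > 1 for every root.
Set 1 + (0.626) z + (0.583) z^2 = 0, i.e. a z^2 + b z + c = 0 with a = 0.583, b = 0.626, c = 1.
Discriminant D = b^2 - 4ac = (0.626)^2 - 4*(0.583)*1 = 0.391876 - (2.332) = -1.940124.
D < 0, so the roots are the complex-conjugate pair z = (-b +/- i sqrt(-D)) / (2a) = -0.5369 +/- 1.1946i.
For a conjugate pair |z|^2 = z * conj(z) = (product of roots) = c/a = 1/(0.583) = 1.715266, so |z| = sqrt(1.715266) = 1.3097 for both roots.
Moduli of all roots: 1.3097, 1.3097.
All moduli strictly greater than 1? Yes.
Verdict: Invertible.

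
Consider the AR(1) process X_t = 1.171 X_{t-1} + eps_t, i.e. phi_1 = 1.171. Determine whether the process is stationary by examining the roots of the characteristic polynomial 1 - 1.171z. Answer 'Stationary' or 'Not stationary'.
\text{Not stationary}

The AR(p) characteristic polynomial is P(z) = 1 - 1.171z.
Stationarity requires all roots to lie outside the unit circle, i.e. |z| > 1 for every root.
This is linear in z: 1 + (-1.171) z = 0  =>  z = -1/(-1.171) = 0.853971,  |z| = 0.853971.
Moduli of all roots: 0.8540.
All moduli strictly greater than 1? No.
Verdict: Not stationary.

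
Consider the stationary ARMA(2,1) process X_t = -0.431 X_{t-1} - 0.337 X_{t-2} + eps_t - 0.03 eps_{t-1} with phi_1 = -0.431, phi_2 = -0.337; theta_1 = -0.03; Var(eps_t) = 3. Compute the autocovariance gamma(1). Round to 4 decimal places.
\gamma(1) = -1.3095

Multiply the model equation by X_{t-k} and take expectations. With theta_0 = psi_0 = 1 and psi_j the MA(infinity) weights, this gives
  gamma(k) - sum_i phi_i gamma(k-i) = c_k,
  c_k = sigma^2 * sum_{j=k..q} theta_j psi_{j-k}   (c_k = 0 for k > q),
using gamma(-m) = gamma(m).
psi-weights needed (psi_j = theta_j + sum_i phi_i psi_{j-i}):
  psi_1 = theta_1 + phi_1 = -0.03 + (-0.431) = -0.461
Right-hand sides:
  c_0 = sigma^2 (1 + theta_1 psi_1) = 3 * (1 + (-0.03)(-0.461)) = 3 * 1.01383 = 3.04149
  c_1 = sigma^2 theta_1 = 3 * (-0.03) = -0.09
  c_2 = 0
Equations for k = 0, 1, 2 (AR order 2, c_2 = 0):
  (E0) gamma(0) = phi_1 gamma(1) + phi_2 gamma(2) + c_0
  (E1) gamma(1) = phi_1 gamma(0) + phi_2 gamma(1) + c_1
  (E2) gamma(2) = phi_1 gamma(1) + phi_2 gamma(0)
From (E1): gamma(1) = A gamma(0) + B with
  A = phi_1 / (1 - phi_2) = -0.431 / 1.337 = -0.322364,   B = c_1 / (1 - phi_2) = -0.09 / 1.337 = -0.067315.
Insert (E2) into (E0): gamma(0) (1 - phi_2^2) = phi_1 (1 + phi_2) gamma(1) + c_0.
  phi_1 (1 + phi_2) = (-0.431)(0.663) = -0.285753,   1 - phi_2^2 = 0.886431.
Replace gamma(1) by A gamma(0) + B and collect gamma(0):
  gamma(0) [0.886431 - (-0.285753)(-0.322364)] = (-0.285753)(-0.067315) + 3.04149
  gamma(0) * 0.794315 = 3.060725
  gamma(0) = 3.060725 / 0.794315 = 3.853291.
  gamma(1) = A gamma(0) + B = (-0.322364)(3.853291) + (-0.067315) = -1.309475.
Therefore gamma(1) = -1.3095 (to 4 decimal places).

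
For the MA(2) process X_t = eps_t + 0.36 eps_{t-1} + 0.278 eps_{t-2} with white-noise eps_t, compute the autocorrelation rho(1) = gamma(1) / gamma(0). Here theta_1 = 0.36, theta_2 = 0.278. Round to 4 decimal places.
\rho(1) = 0.3812

For an MA(q) process with theta_0 = 1, the autocovariance is
  gamma(k) = sigma^2 * sum_{i=0..q-k} theta_i * theta_{i+k},
and rho(k) = gamma(k) / gamma(0). Sigma^2 cancels.
  numerator   = (1)*(0.36) + (0.36)*(0.278) = 0.46008.
  denominator = (1)^2 + (0.36)^2 + (0.278)^2 = 1.206884.
  rho(1) = 0.46008 / 1.206884 = 0.3812.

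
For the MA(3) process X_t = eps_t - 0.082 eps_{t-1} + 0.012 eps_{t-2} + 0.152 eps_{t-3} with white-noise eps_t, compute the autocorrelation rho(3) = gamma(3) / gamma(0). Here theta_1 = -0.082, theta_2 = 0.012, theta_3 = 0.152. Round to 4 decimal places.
\rho(3) = 0.1476

For an MA(q) process with theta_0 = 1, the autocovariance is
  gamma(k) = sigma^2 * sum_{i=0..q-k} theta_i * theta_{i+k},
and rho(k) = gamma(k) / gamma(0). Sigma^2 cancels.
  numerator   = (1)*(0.152) = 0.152.
  denominator = (1)^2 + (-0.082)^2 + (0.012)^2 + (0.152)^2 = 1.029972.
  rho(3) = 0.152 / 1.029972 = 0.1476.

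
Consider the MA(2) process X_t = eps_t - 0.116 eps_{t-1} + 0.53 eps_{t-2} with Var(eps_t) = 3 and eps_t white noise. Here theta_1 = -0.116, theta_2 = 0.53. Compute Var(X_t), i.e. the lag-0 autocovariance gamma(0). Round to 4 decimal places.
\gamma(0) = 3.8831

For an MA(q) process X_t = eps_t + sum_i theta_i eps_{t-i} with
Var(eps_t) = sigma^2, the variance is
  gamma(0) = sigma^2 * (1 + sum_i theta_i^2).
  sum_i theta_i^2 = (-0.116)^2 + (0.53)^2 = 0.013456 + 0.2809 = 0.294356.
  gamma(0) = 3 * (1 + 0.294356) = 3 * 1.294356 = 3.883068, which rounds to 3.8831.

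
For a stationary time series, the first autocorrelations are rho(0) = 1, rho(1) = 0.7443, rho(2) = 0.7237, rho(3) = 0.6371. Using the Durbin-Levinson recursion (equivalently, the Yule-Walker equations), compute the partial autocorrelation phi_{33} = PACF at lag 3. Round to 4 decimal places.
\phi_{33} = 0.0529

The PACF at lag k is phi_{kk}, the last component of the solution
to the Yule-Walker system G_k phi = r_k where
  (G_k)_{ij} = rho(|i - j|), (r_k)_i = rho(i), i,j = 1..k.
Equivalently, Durbin-Levinson gives phi_{kk} iteratively:
  phi_{11} = rho(1)
  phi_{kk} = [rho(k) - sum_{j=1..k-1} phi_{k-1,j} rho(k-j)]
            / [1 - sum_{j=1..k-1} phi_{k-1,j} rho(j)],
  phi_{k,j} = phi_{k-1,j} - phi_{kk} phi_{k-1,k-j},  j = 1..k-1.
Step k = 1:
  phi_11 = rho(1) = 0.7443.
Step k = 2:
  phi_22 = [rho(2) - phi_11 rho(1)] / [1 - phi_11 rho(1)] = [0.7237 - (0.7443)(0.7443)] / [1 - (0.7443)(0.7443)]
         = 0.16971751 / 0.44601751 = 0.380518.
  Update: phi_21 = phi_11 - phi_22 phi_11 = 0.7443 - (0.380518)(0.7443) = 0.461081.
Step k = 3:
  phi_33 = [rho(3) - phi_21 rho(2) - phi_22 rho(1)] / [1 - phi_21 rho(1) - phi_22 rho(2)]
    numerator   = 0.6371 - (0.461081)(0.7237) - (0.380518)(0.7443) = 0.02019661
    denominator = 1 - (0.461081)(0.7443) - (0.380518)(0.7237) = 0.38143701
  phi_33 = 0.02019661 / 0.38143701 = 0.0529.
Therefore phi_{33} = 0.0529.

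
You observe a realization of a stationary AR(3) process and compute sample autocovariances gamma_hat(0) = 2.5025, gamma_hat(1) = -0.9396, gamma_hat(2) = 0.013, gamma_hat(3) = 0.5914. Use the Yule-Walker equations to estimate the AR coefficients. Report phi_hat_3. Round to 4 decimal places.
\hat\phi_{3} = 0.2140

The Yule-Walker equations for an AR(p) process read, in matrix form,
  Gamma_p phi = r_p,   with   (Gamma_p)_{ij} = gamma(|i - j|),
                       (r_p)_i = gamma(i),   i,j = 1..p.
Substitute the sample gammas (Toeplitz matrix and right-hand side of size 3):
  Gamma_p = [[2.5025, -0.9396, 0.013], [-0.9396, 2.5025, -0.9396], [0.013, -0.9396, 2.5025]]
  r_p     = [-0.9396, 0.013, 0.5914]
Written out (R1..R3):
  (R1) 2.5025 phi_1 - 0.9396 phi_2 + 0.013 phi_3 = -0.9396
  (R2) -0.9396 phi_1 + 2.5025 phi_2 - 0.9396 phi_3 = 0.013
  (R3) 0.013 phi_1 - 0.9396 phi_2 + 2.5025 phi_3 = 0.5914
Gaussian elimination:
  R2 <- R2 - (-0.9396/2.5025) R1 = R2 - (-0.375465) R1:  2.149714 phi_2 - 0.934719 phi_3 = -0.339786
  R3 <- R3 - (0.013/2.5025) R1 = R3 - (0.005195) R1:  -0.934719 phi_2 + 2.502432 phi_3 = 0.596281
  R3 <- R3 - (-0.934719/2.149714) R2 = R3 - (-0.434811) R2:  2.096006 phi_3 = 0.448538
Back-substitution:
  phi_hat_3 = 0.448538 / 2.096006 = 0.213997
  phi_hat_2 = (-0.339786 - (-0.934719)(0.213997)) / 2.149714 = -0.065013
  phi_hat_1 = (-0.9396 - (-0.9396)(-0.065013) - (0.013)(0.213997)) / 2.5025 = -0.400986
So phi_hat = [-0.4010, -0.0650, 0.2140].
Therefore phi_hat_3 = 0.2140.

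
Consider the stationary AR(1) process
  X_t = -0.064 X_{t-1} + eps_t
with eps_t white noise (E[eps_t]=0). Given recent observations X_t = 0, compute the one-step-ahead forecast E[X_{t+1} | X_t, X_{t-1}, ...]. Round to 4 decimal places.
E[X_{t+1} \mid \mathcal F_t] = 0.0000

For an AR(p) model X_t = c + sum_i phi_i X_{t-i} + eps_t, the
one-step-ahead conditional mean is
  E[X_{t+1} | X_t, ...] = c + sum_i phi_i X_{t+1-i}.
Substitute known values:
  E[X_{t+1} | ...] = (-0.064) * (0)
                   = 0.0000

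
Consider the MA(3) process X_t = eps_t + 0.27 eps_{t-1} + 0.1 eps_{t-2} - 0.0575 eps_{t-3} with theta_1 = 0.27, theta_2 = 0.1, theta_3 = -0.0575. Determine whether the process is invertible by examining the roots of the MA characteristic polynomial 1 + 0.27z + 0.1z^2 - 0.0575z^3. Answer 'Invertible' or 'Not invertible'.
\text{Invertible}

The MA(q) characteristic polynomial is P(z) = 1 + 0.27z + 0.1z^2 - 0.0575z^3.
Invertibility requires all roots to lie outside the unit circle, i.e. |z| > 1 for every root.
Degree 3: look for a simple real root z0 first, then factor out (1 - z/z0) and solve the remaining quadratic.
Testing z0 = 4: P(4) = 1 + (0.27)(4) + (0.1)(4)^2 + (-0.0575)(4)^3
  = 1 + (1.08) + (1.6) + (-3.68) = 0.  So z_0 = 4 is a root, |z_0| = 4.
Divide out the factor (1 - 0.25 z) = (1 - z/z0) (since 1/z0 = 0.25):
  P(z) = (1 - 0.25 z)(1 + (0.52) z + (0.23) z^2)
  [check: z-coef 0.52 - (0.25) = 0.27; z^2-coef 0.23 - (0.25)(0.52) = 0.1; z^3-coef -(0.25)(0.23) = -0.0575.]
Remaining roots from the quadratic factor 1 + (0.52) z + (0.23) z^2:
  Set 1 + (0.52) z + (0.23) z^2 = 0, i.e. a z^2 + b z + c = 0 with a = 0.23, b = 0.52, c = 1.
  Discriminant D = b^2 - 4ac = (0.52)^2 - 4*(0.23)*1 = 0.2704 - (0.92) = -0.6496.
  D < 0, so the roots are the complex-conjugate pair z = (-b +/- i sqrt(-D)) / (2a) = -1.1304 +/- 1.7521i.
  For a conjugate pair |z|^2 = z * conj(z) = (product of roots) = c/a = 1/(0.23) = 4.347826, so |z| = sqrt(4.347826) = 2.0851 for both roots.
Moduli of all roots: 4.0000, 2.0851, 2.0851.
All moduli strictly greater than 1? Yes.
Verdict: Invertible.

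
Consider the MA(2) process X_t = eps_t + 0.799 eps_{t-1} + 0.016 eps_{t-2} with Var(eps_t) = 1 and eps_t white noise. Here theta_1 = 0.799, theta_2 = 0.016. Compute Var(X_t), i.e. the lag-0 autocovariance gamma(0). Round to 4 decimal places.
\gamma(0) = 1.6387

For an MA(q) process X_t = eps_t + sum_i theta_i eps_{t-i} with
Var(eps_t) = sigma^2, the variance is
  gamma(0) = sigma^2 * (1 + sum_i theta_i^2).
  sum_i theta_i^2 = (0.799)^2 + (0.016)^2 = 0.638401 + 0.000256 = 0.638657.
  gamma(0) = 1 * (1 + 0.638657) = 1 * 1.638657 = 1.638657, which rounds to 1.6387.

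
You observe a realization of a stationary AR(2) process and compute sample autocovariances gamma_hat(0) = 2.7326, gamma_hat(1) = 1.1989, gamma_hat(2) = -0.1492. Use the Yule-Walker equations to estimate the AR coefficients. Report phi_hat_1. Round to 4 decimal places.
\hat\phi_{1} = 0.5730

The Yule-Walker equations for an AR(p) process read, in matrix form,
  Gamma_p phi = r_p,   with   (Gamma_p)_{ij} = gamma(|i - j|),
                       (r_p)_i = gamma(i),   i,j = 1..p.
Substitute the sample gammas (Toeplitz matrix and right-hand side of size 2):
  Gamma_p = [[2.7326, 1.1989], [1.1989, 2.7326]]
  r_p     = [1.1989, -0.1492]
Written out:
  2.7326 phi_1 + 1.1989 phi_2 = 1.1989
  1.1989 phi_1 + 2.7326 phi_2 = -0.1492
Solve by Cramer's rule:
  det = gamma(0)^2 - gamma(1)^2 = (2.7326)^2 - (1.1989)^2 = 7.46710276 - 1.43736121 = 6.02974155
  phi_hat_1 = [gamma(1) gamma(0) - gamma(1) gamma(2)] / det = [(1.1989)(2.7326) - (1.1989)(-0.1492)] / 6.02974155 = 3.45499002 / 6.02974155 = 0.573
  phi_hat_2 = [gamma(0) gamma(2) - gamma(1)^2] / det = [(2.7326)(-0.1492) - (1.1989)^2] / 6.02974155 = -1.84506513 / 6.02974155 = -0.306
So phi_hat = [0.5730, -0.3060].
Therefore phi_hat_1 = 0.5730.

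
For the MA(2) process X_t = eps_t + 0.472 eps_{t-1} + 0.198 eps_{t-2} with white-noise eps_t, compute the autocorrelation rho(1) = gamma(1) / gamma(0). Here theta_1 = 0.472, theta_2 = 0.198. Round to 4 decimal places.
\rho(1) = 0.4481

For an MA(q) process with theta_0 = 1, the autocovariance is
  gamma(k) = sigma^2 * sum_{i=0..q-k} theta_i * theta_{i+k},
and rho(k) = gamma(k) / gamma(0). Sigma^2 cancels.
  numerator   = (1)*(0.472) + (0.472)*(0.198) = 0.565456.
  denominator = (1)^2 + (0.472)^2 + (0.198)^2 = 1.261988.
  rho(1) = 0.565456 / 1.261988 = 0.4481.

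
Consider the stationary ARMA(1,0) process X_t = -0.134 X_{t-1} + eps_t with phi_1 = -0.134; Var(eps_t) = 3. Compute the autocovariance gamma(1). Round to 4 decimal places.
\gamma(1) = -0.4094

Multiply the model equation by X_{t-k} and take expectations. With theta_0 = psi_0 = 1 and psi_j the MA(infinity) weights, this gives
  gamma(k) - sum_i phi_i gamma(k-i) = c_k,
  c_k = sigma^2 * sum_{j=k..q} theta_j psi_{j-k}   (c_k = 0 for k > q),
using gamma(-m) = gamma(m).
Pure AR (q = 0): c_0 = sigma^2 = 3, c_k = 0 for k >= 1.
Equations for k = 0 and k = 1 (AR order 1):
  gamma(0) = phi_1 gamma(1) + c_0
  gamma(1) = phi_1 gamma(0) + c_1
Substituting the second into the first: gamma(0) (1 - phi_1^2) = c_0 + phi_1 c_1, so
  gamma(0) = c_0 / (1 - phi_1^2) = 3 / (1 - (-0.134)^2) = 3 / 0.982044 = 3.054853.
  gamma(1) = phi_1 gamma(0) = (-0.134)(3.054853) = -0.40935.
Therefore gamma(1) = -0.4094 (to 4 decimal places).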